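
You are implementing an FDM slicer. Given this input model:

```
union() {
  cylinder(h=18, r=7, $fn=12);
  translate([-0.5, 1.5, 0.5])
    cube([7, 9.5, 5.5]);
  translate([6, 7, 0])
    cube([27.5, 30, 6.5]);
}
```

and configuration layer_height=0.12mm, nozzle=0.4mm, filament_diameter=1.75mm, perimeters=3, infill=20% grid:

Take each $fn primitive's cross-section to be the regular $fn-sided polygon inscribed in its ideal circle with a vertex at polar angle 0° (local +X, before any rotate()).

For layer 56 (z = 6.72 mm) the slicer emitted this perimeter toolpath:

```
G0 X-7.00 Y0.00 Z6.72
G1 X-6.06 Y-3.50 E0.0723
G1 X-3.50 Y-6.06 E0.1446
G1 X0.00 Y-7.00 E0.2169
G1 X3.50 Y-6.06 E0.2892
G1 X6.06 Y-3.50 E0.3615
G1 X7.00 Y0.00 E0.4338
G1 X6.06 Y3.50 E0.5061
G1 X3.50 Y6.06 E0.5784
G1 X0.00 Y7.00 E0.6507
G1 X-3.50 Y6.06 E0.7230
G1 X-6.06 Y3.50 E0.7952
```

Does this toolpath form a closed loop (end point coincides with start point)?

Start point (G0): (-7.00, 0.00). End point (last G1): the path does not return to the start — open.

no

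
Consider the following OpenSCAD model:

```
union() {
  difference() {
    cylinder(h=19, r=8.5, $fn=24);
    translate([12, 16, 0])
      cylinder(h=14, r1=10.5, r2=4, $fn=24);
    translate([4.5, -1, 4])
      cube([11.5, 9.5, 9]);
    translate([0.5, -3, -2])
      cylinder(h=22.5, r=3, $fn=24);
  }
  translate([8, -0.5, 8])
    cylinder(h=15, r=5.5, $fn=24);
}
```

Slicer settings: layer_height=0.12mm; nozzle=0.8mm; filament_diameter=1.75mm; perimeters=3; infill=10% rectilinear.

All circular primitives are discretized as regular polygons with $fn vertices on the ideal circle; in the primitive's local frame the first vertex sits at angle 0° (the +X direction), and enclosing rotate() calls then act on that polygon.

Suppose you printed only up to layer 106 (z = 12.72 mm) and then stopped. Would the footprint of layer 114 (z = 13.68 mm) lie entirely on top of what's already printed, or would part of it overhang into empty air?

part overhangs

Compare the two slices. At z = 12.72: the cylinder: section is a regular 24-gon, circumradius r=8.5 (area = (24/2)·8.500²·sin(360°/24) = 224.40 mm²); the cone at (12, 16) (r1=10.5→r2=4) has section circumradius 4.594 here — a regular 24-gon (area = (24/2)·4.594²·sin(360°/24) = 65.56 mm²); the cube at (4.5, -1) is present — its section is the full 11.5×9.5 rectangle (area 109.25 mm²); the cylinder at (0.5, -3): section is a regular 24-gon, circumradius r=3 (area = (24/2)·3.000²·sin(360°/24) = 27.95 mm²); Taking the first minus the rest: starting from the r=8.5 cylinder (224.40 mm²), the cone at (12, 16) misses the remaining region (no effect); the 11.5×9.5 cube at (4.5, -1) partially overlaps it — only the 23.87 mm² overlap (of its 109.25 mm²) is removed, clipping the outline; the r=3 cylinder at (0.5, -3) lies wholly inside it (removes its full 27.95 mm² and its 18.80 mm outline becomes a hole wall) — area = 172.57 mm²; the cylinder at (8, -0.5): section is a regular 24-gon, circumradius r=5.5 (area = (24/2)·5.500²·sin(360°/24) = 93.95 mm²); Merging all regions: the regions partially overlap — summed areas 266.52 mm² minus the doubly-counted overlap 24.32 mm² gives 242.21 mm² — area = 242.21 mm². At z = 13.68: the r=8.5 cylinder contributes a regular 24-gon of circumradius 8.5 (area = (24/2)·8.500²·sin(360°/24) = 224.40 mm²); the cone at (12, 16) contributes a regular 24-gon of circumradius 4.149 (interpolated between r1=10.5 and r2=4 at t=0.977) (area = (24/2)·4.149²·sin(360°/24) = 53.45 mm²); the cube at (4.5, -1) does not reach this height (z outside [4, 13]); the r=3 cylinder at (0.5, -3) gives a regular 24-gon of circumradius 3 (constant along its height) (area = (24/2)·3.000²·sin(360°/24) = 27.95 mm²); Subtracting the remaining from the first: starting from the r=8.5 cylinder (224.40 mm²), the cone at (12, 16) misses the remaining region (no effect); the r=3 cylinder at (0.5, -3) lies wholly inside it (removes its full 27.95 mm² and its 18.80 mm outline becomes a hole wall) — area = 196.44 mm²; the cylinder at (8, -0.5): section is a regular 24-gon, circumradius r=5.5 (area = (24/2)·5.500²·sin(360°/24) = 93.95 mm²); Taking the union: the regions partially overlap — summed areas 290.39 mm² minus the doubly-counted overlap 43.97 mm² gives 246.42 mm² — area = 246.42 mm². Checking containment: at z = 13.68 the cross-section extends beyond the z = 12.72 cross-section by about 4.22 mm².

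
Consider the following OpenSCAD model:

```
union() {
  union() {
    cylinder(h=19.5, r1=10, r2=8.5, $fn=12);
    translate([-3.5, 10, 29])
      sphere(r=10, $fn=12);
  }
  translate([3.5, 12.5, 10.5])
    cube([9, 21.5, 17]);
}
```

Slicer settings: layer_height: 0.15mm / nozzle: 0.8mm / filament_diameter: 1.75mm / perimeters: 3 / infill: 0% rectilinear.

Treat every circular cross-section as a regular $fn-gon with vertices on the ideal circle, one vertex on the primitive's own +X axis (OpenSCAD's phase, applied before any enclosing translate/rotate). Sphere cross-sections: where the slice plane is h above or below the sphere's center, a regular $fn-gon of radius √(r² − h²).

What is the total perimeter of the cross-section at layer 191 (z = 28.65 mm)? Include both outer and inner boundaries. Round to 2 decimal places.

62.08 mm

At z = 28.65 mm: the cone does not reach this height (z outside [0, 19.5]); the r=10 sphere at (-3.5, 10) slices to a regular 12-gon of circumradius 9.994 (√(r²−h²) with h=0.35 from center) (perimeter = 2·12·9.994·sin(180°/12) = 62.08 mm); Taking the union: only the r=10 sphere at (-3.5, 10) is present, so the union is just that shape — boundary = 62.08 mm; the cube at (3.5, 12.5) does not reach this height (z outside [10.5, 27.5]); Combining (union): only the result so far is present, so the union is just that shape — boundary = 62.08 mm. Overall, the cross-section is a single solid region. Total boundary length (outer) = 62.08 mm.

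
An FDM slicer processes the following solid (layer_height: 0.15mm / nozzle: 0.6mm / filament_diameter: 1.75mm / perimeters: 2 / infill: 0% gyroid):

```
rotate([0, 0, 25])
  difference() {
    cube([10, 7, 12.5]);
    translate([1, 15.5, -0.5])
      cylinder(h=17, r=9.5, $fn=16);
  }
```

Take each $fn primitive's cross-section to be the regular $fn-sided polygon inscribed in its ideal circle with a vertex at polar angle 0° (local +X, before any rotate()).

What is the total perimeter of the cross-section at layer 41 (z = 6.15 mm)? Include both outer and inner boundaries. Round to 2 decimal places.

At z = 6.15 mm: the 10×7 cube contributes its full rectangle (perimeter 34.00 mm); the cylinder at (1, 15.5): section is a regular 16-gon, circumradius r=9.5 (perimeter = 2·16·9.500·sin(180°/16) = 59.31 mm); Taking the first minus the rest: starting from the 10×7 cube, the r=9.5 cylinder at (1, 15.5) partially overlaps it — only the 3.28 mm² overlap (of its 276.30 mm²) is removed, clipping the outline — boundary = 33.37 mm; (rotated 25° about Z; rotation is an isometry so areas/perimeters/island counts are preserved). Overall, the cross-section is a single solid region. Total boundary length (outer) = 33.37 mm.

33.37 mm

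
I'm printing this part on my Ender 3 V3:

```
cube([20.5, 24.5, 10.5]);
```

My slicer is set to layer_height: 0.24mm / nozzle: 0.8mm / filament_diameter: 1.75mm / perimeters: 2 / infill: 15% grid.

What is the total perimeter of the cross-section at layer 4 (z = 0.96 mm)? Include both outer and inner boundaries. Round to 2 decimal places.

90.00 mm

At z = 0.96 mm: the 20.5×24.5 cube contributes its full rectangle (perimeter 90.00 mm). Overall, the cross-section is a single solid region. Total boundary length (outer) = 90.00 mm.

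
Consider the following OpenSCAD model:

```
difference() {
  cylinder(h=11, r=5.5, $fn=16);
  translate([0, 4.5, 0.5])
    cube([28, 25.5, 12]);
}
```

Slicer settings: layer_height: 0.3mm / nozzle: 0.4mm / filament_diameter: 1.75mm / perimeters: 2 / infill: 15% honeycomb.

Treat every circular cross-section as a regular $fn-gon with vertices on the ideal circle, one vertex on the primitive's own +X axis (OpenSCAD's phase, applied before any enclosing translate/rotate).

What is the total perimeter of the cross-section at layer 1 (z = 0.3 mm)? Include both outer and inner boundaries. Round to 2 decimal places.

At z = 0.3 mm: the r=5.5 cylinder gives a regular 16-gon of circumradius 5.5 (constant along its height) (perimeter = 2·16·5.500·sin(180°/16) = 34.34 mm); the cube at (0, 4.5) is not intersected at this z (z outside [0.5, 12.5]); After the difference (first − rest): none of the subtracted shapes is present at this height, so the r=5.5 cylinder is unchanged — boundary = 34.34 mm. Overall, the cross-section is a single solid region. Total boundary length (outer) = 34.34 mm.

34.34 mm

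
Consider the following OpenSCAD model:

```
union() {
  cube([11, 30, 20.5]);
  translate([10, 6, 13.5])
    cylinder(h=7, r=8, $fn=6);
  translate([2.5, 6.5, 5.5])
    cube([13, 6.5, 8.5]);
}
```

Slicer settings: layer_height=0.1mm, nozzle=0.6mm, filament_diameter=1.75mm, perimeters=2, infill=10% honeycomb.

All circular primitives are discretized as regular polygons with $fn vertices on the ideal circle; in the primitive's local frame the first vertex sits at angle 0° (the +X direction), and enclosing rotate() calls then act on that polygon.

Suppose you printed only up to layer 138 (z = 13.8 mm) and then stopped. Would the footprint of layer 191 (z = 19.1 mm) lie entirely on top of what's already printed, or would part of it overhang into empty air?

Compare the two slices. At z = 13.8: the 11×30 cube contributes its full rectangle (area 330.00 mm²); the cylinder at (10, 6): section is a regular 6-gon, circumradius r=8 (area = (6/2)·8.000²·sin(360°/6) = 166.28 mm²); the cube at (2.5, 6.5) (footprint 13×6.5) is included at this height (area 84.50 mm²); Merging all regions: the regions partially overlap — summed areas 580.78 mm² minus the doubly-counted overlap 174.33 mm² gives 406.44 mm² — area = 406.44 mm². At z = 19.1: the cube is present — its section is the full 11×30 rectangle (area 330.00 mm²); the r=8 cylinder at (10, 6) contributes a regular 6-gon of circumradius 8 (area = (6/2)·8.000²·sin(360°/6) = 166.28 mm²); the cube at (2.5, 6.5) is absent (z outside [5.5, 14]); Combining (union): the regions partially overlap — summed areas 496.28 mm² minus the doubly-counted overlap 92.11 mm² gives 404.17 mm² — area = 404.17 mm². Checking containment: the cross-section at z = 19.1 is a subset of the cross-section at z = 13.8.

entirely on top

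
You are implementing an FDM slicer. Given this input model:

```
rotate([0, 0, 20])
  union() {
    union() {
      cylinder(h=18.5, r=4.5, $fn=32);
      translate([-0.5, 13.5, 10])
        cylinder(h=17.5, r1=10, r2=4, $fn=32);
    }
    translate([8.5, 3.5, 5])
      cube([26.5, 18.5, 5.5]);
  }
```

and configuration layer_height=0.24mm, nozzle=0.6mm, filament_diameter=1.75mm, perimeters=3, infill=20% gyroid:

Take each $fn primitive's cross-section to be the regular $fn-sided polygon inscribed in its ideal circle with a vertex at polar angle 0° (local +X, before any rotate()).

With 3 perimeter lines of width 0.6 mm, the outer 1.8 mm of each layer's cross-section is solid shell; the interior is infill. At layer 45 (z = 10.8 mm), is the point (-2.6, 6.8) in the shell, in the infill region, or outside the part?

infill

At z = 10.8 mm: the r=4.5 cylinder gives a regular 32-gon of circumradius 4.5 (constant along its height); the cone at (-0.5, 13.5) (r1=10→r2=4) has section circumradius 9.726 here — a regular 32-gon; Combining (union): the regions partially overlap (shared area 1.79 mm²), so overlapping operands fuse into one piece — 1 connected region; the cube at (8.5, 3.5) does not reach this height (z outside [5, 10.5]); Merging all regions: only the result so far is present, so the union is just that shape — 1 connected region; (rotated 20° about Z; rotation is an isometry so areas/perimeters/island counts are preserved). Overall, the cross-section is a single solid region. Undo the 20° rotation: the query point maps to (-0.117, 7.279) in the un-rotated model frame. The nearest boundary edge runs (3.22, 4.51)→(1.84, 4.10); distance from the point to it = 3.74 mm. The point is inside the cross-section and 3.74 mm from the nearest boundary — more than the 1.8 mm shell width (3 × 0.6), so it's in the infill interior.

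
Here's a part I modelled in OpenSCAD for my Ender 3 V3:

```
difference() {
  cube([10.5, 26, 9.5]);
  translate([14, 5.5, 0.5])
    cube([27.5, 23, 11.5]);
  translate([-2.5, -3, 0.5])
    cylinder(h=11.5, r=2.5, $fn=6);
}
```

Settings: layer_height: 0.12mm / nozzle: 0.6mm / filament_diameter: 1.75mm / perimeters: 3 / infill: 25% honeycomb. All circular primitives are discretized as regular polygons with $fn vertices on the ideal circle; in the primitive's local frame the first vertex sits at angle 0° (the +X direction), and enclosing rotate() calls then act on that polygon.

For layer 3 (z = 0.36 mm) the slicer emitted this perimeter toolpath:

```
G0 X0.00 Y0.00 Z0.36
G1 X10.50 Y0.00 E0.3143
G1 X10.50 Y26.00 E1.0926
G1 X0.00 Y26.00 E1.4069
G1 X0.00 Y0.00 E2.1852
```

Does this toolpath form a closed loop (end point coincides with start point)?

Start point (G0): (0.00, 0.00). End point (last G1): the path returns to the start — closed.

yes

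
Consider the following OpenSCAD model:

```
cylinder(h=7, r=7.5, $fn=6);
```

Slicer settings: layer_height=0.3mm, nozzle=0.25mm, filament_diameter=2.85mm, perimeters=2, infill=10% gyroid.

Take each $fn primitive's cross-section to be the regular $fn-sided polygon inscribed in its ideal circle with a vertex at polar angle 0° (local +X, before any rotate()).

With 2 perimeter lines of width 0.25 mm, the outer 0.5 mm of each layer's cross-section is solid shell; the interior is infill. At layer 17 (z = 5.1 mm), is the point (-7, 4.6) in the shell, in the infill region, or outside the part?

At z = 5.1 mm: the r=7.5 cylinder gives a regular 6-gon of circumradius 7.5 (constant along its height). Overall, the cross-section is a single solid region. The nearest boundary edge runs (-3.75, 6.50)→(-7.50, 0.00); distance from the point to it = 1.87 mm. The point is not inside any of the regions above, so it lies outside the cross-section (1.87 mm from the nearest boundary).

outside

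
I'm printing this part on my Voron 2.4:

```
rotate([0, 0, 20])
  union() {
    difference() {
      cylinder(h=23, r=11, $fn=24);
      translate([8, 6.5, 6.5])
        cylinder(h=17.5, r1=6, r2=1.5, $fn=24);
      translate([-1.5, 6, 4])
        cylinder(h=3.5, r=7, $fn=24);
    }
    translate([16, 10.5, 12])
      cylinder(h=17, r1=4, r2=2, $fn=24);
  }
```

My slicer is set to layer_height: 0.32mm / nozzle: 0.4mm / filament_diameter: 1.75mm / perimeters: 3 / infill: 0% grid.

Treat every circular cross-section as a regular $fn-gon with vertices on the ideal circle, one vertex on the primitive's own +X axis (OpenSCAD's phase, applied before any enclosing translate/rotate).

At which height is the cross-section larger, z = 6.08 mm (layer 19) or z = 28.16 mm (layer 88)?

layer 19 (z = 6.08 mm)

Layer 19 (z = 6.08): the r=11 cylinder contributes a regular 24-gon of circumradius 11 (area = (24/2)·11.000²·sin(360°/24) = 375.81 mm²); the cone at (8, 6.5) is not intersected at this z (z outside [6.5, 24]); the r=7 cylinder at (-1.5, 6) gives a regular 24-gon of circumradius 7 (constant along its height) (area = (24/2)·7.000²·sin(360°/24) = 152.19 mm²); After the difference (first − rest): starting from the r=11 cylinder (375.81 mm²), the r=7 cylinder at (-1.5, 6) partially overlaps it — only the 130.54 mm² overlap (of its 152.19 mm²) is removed, clipping the outline — area = 245.27 mm²; the cone at (16, 10.5) is absent (z outside [12, 29]); Combining (union): only that combined region is present, so the union is just that shape — area = 245.27 mm²; (whole slice rotated 20° about Z — lengths, areas and connectivity unchanged). So its area = 245.27 mm². Layer 88 (z = 28.16): the cylinder is absent (z outside [0, 23]); the cone at (8, 6.5) is absent (z outside [6.5, 24]); the cylinder at (-1.5, 6) does not reach this height (z outside [4, 7.5]); After the difference (first − rest): the first operand is absent here, so nothing remains; the cone at (16, 10.5) contributes a regular 24-gon of circumradius 2.099 (interpolated between r1=4 and r2=2 at t=0.951) (area = (24/2)·2.099²·sin(360°/24) = 13.68 mm²); Taking the union: only the cone at (16, 10.5) is present, so the union is just that shape — area = 13.68 mm²; (whole slice rotated 20° about Z — lengths, areas and connectivity unchanged). So its area = 13.68 mm². Layer 19 is larger (245.27 vs 13.68 mm²).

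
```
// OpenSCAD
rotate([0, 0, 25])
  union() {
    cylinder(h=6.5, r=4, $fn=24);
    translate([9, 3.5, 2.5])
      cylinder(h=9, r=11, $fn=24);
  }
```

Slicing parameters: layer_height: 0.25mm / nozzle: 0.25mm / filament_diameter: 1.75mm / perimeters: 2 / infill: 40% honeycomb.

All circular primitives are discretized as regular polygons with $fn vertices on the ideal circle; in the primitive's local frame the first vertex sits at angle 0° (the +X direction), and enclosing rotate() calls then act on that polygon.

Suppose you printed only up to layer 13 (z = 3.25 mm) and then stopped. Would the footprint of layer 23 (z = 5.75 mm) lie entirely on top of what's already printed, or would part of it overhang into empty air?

entirely on top

Compare the two slices. At z = 3.25: the cylinder: section is a regular 24-gon, circumradius r=4 (area = (24/2)·4.000²·sin(360°/24) = 49.69 mm²); the cylinder at (9, 3.5): section is a regular 24-gon, circumradius r=11 (area = (24/2)·11.000²·sin(360°/24) = 375.81 mm²); Combining (union): the regions partially overlap — summed areas 425.50 mm² minus the doubly-counted overlap 33.04 mm² gives 392.45 mm² — area = 392.45 mm²; (whole slice rotated 25° about Z — lengths, areas and connectivity unchanged). At z = 5.75: the cylinder: section is a regular 24-gon, circumradius r=4 (area = (24/2)·4.000²·sin(360°/24) = 49.69 mm²); the r=11 cylinder at (9, 3.5) gives a regular 24-gon of circumradius 11 (constant along its height) (area = (24/2)·11.000²·sin(360°/24) = 375.81 mm²); Merging all regions: the regions partially overlap — summed areas 425.50 mm² minus the doubly-counted overlap 33.04 mm² gives 392.45 mm² — area = 392.45 mm²; (rotated 25° about Z; rotation is an isometry so areas/perimeters/island counts are preserved). Checking containment: the cross-section at z = 5.75 is a subset of the cross-section at z = 3.25.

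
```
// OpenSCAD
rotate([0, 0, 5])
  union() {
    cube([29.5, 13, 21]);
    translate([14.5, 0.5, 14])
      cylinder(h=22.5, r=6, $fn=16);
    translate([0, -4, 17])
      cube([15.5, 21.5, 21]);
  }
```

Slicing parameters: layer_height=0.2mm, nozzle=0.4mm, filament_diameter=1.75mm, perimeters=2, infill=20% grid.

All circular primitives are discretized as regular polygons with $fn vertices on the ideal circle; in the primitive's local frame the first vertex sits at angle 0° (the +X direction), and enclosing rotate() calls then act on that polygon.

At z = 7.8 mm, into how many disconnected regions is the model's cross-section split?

1

At z = 7.8 mm: the cube is present — its section is the full 29.5×13 rectangle; the cylinder at (14.5, 0.5) is absent (z outside [14, 36.5]); the cube at (0, -4) is not intersected at this z (z outside [17, 38]); Merging all regions: only the 29.5×13 cube is present, so the union is just that shape — 1 connected region; (whole slice rotated 5° about Z — lengths, areas and connectivity unchanged). The result has 1 disconnected region.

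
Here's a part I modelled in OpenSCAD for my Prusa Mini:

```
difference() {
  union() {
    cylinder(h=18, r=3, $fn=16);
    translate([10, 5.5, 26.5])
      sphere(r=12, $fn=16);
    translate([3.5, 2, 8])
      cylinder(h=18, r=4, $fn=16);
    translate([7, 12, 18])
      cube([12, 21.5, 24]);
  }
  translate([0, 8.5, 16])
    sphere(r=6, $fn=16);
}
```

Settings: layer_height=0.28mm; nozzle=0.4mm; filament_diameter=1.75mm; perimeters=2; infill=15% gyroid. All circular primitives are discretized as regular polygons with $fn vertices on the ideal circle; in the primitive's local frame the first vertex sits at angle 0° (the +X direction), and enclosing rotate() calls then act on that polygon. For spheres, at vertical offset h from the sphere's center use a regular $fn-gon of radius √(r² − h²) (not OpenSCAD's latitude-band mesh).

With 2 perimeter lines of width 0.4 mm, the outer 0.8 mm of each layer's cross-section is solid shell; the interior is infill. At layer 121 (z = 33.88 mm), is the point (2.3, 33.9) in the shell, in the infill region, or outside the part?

At z = 33.88 mm: the cylinder does not reach this height (z outside [0, 18]); the r=12 sphere at (10, 5.5) contributes a regular 16-gon of circumradius √(12²−7.38²) = 9.462; the cylinder at (3.5, 2) is absent (z outside [8, 26]); the cube at (7, 12) is present — its section is the full 12×21.5 rectangle; Merging all regions: the regions partially overlap (shared area 21.16 mm²), so overlapping operands fuse into one piece — 1 connected region; the sphere at (0, 8.5) is absent (|z−center|=17.880 > r=6); After the difference (first − rest): none of the subtracted shapes is present at this height, so that combined region is unchanged — 1 connected region. Overall, the cross-section is a single solid region. The nearest boundary edge runs (7.00, 14.37)→(7.00, 33.50); distance from the point to it = 4.72 mm. The point is not inside any of the regions above, so it lies outside the cross-section (4.72 mm from the nearest boundary).

outside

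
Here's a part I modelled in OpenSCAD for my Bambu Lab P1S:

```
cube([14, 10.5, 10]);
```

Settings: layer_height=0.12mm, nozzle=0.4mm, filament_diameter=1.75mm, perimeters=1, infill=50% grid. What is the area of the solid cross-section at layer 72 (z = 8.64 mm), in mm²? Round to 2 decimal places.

At z = 8.64 mm: the 14×10.5 cube contributes its full rectangle (area 147.00 mm²). Overall, the cross-section is a single solid region. Net area = 147.00 mm².

147.00 mm²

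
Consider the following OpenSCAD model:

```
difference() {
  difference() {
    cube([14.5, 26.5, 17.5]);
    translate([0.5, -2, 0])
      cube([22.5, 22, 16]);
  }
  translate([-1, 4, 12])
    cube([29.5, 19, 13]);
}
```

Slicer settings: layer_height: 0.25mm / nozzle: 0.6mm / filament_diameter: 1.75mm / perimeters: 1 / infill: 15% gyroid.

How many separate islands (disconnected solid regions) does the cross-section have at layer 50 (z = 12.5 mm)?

At z = 12.5 mm: the cube is present — its section is the full 14.5×26.5 rectangle; the cube at (0.5, -2) is present — its section is the full 22.5×22 rectangle; After the difference (first − rest): starting from the 14.5×26.5 cube, the 22.5×22 cube at (0.5, -2) partially overlaps it — only the 280.00 mm² overlap (of its 495.00 mm²) is removed, clipping the outline — 1 connected region; the 29.5×19 cube at (-1, 4) contributes its full rectangle; Taking the first minus the rest: starting from the result so far, the 29.5×19 cube at (-1, 4) partially overlaps it — only the 51.50 mm² overlap (of its 560.50 mm²) is removed, clipping the outline — 2 connected regions. Overall, the cross-section has 2 separate islands. Island count = 2.

2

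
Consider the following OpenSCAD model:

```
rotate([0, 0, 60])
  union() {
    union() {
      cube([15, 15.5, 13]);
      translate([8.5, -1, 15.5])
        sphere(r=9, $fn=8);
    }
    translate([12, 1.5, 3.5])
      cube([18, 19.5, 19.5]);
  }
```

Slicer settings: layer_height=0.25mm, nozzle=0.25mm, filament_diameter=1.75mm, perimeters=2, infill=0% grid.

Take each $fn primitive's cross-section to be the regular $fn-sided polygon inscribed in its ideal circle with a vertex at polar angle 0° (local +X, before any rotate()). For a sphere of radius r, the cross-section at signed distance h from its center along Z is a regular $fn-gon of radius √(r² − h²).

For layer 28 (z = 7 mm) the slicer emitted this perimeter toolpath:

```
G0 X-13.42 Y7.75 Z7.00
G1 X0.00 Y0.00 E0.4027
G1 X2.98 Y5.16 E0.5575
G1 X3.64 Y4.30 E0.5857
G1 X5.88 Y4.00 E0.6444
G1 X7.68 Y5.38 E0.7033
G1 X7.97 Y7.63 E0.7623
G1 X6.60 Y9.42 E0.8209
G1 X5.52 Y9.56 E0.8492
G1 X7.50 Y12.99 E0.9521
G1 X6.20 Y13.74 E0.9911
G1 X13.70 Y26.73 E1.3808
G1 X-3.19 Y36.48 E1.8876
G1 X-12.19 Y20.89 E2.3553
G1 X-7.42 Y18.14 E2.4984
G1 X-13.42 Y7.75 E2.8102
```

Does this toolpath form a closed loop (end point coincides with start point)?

Start point (G0): (-13.42, 7.75). End point (last G1): the path returns to the start — closed.

yes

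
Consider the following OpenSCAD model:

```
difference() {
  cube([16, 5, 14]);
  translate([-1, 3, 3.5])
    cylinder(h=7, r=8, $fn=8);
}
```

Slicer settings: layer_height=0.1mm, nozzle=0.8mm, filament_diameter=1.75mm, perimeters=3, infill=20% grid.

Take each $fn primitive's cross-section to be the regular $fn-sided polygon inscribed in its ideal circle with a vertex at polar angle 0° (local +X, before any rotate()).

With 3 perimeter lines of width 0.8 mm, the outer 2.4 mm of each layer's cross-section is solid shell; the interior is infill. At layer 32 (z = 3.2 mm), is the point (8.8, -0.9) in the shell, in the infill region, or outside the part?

At z = 3.2 mm: the 16×5 cube contributes its full rectangle; the cylinder at (-1, 3) is not intersected at this z (z outside [3.5, 10.5]); Subtracting the remaining from the first: none of the subtracted shapes is present at this height, so the 16×5 cube is unchanged — 1 connected region. Overall, the cross-section is a single solid region. The nearest boundary edge runs (0.00, 0.00)→(16.00, 0.00); distance from the point to it = 0.90 mm. The point is not inside any of the regions above, so it lies outside the cross-section (0.90 mm from the nearest boundary).

outside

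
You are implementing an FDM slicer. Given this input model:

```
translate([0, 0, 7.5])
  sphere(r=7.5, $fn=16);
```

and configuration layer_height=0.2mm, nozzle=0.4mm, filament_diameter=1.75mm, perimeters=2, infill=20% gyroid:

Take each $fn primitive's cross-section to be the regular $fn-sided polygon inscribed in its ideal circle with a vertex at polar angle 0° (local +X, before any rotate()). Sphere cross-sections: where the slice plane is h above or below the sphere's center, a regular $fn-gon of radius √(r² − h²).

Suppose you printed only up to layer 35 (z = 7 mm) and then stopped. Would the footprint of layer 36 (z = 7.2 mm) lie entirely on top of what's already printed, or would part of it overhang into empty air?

Compare the two slices. At z = 7: the sphere: section is a regular 16-gon, circumradius = √(r²−h²) = √(7.5²−0.5²) = 7.483 (area = (16/2)·7.483²·sin(360°/16) = 171.44 mm²). At z = 7.2: the sphere: section is a regular 16-gon, circumradius = √(r²−h²) = √(7.5²−0.3²) = 7.494 (area = (16/2)·7.494²·sin(360°/16) = 171.93 mm²). Checking containment: the cross-section at z = 7.2 is a subset of the cross-section at z = 7.

entirely on top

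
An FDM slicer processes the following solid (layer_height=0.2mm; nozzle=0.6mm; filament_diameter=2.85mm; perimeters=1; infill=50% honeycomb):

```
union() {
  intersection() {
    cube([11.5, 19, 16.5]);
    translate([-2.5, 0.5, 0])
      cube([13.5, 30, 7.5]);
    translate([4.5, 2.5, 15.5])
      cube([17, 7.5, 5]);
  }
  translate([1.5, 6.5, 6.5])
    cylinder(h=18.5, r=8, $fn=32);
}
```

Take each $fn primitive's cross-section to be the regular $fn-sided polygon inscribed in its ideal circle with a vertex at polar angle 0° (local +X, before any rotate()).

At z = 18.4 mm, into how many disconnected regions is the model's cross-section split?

At z = 18.4 mm: the cube does not reach this height (z outside [0, 16.5]); the cube at (-2.5, 0.5) is absent (z outside [0, 7.5]); the 17×7.5 cube at (4.5, 2.5) contributes its full rectangle; Taking the intersection: at least one operand is absent at this height, so nothing remains; the r=8 cylinder at (1.5, 6.5) gives a regular 32-gon of circumradius 8 (constant along its height); Combining (union): only the r=8 cylinder at (1.5, 6.5) is present, so the union is just that shape — 1 connected region. The result has 1 disconnected region.

1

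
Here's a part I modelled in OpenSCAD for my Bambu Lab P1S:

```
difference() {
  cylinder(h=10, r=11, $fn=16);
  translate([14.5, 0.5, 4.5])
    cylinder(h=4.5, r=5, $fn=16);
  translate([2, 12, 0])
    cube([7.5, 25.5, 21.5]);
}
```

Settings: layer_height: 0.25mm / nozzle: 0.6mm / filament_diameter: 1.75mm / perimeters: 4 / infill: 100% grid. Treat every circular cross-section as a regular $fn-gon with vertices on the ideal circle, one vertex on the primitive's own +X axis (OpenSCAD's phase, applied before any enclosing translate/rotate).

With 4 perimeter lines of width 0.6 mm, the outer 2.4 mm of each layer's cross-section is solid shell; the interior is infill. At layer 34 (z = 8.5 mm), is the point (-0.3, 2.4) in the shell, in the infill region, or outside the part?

infill

At z = 8.5 mm: the cylinder: section is a regular 16-gon, circumradius r=11; the cylinder at (14.5, 0.5): section is a regular 16-gon, circumradius r=5; the 7.5×25.5 cube at (2, 12) contributes its full rectangle; After the difference (first − rest): starting from the r=11 cylinder, the r=5 cylinder at (14.5, 0.5) partially overlaps it — only the 4.87 mm² overlap (of its 76.54 mm²) is removed, clipping the outline; the 7.5×25.5 cube at (2, 12) misses the remaining region (no effect) — 1 connected region. Overall, the cross-section is a single solid region. The nearest boundary edge runs (-4.21, 10.16)→(0.00, 11.00); distance from the point to it = 8.38 mm. The point is inside the cross-section and 8.38 mm from the nearest boundary — more than the 2.4 mm shell width (4 × 0.6), so it's in the infill interior.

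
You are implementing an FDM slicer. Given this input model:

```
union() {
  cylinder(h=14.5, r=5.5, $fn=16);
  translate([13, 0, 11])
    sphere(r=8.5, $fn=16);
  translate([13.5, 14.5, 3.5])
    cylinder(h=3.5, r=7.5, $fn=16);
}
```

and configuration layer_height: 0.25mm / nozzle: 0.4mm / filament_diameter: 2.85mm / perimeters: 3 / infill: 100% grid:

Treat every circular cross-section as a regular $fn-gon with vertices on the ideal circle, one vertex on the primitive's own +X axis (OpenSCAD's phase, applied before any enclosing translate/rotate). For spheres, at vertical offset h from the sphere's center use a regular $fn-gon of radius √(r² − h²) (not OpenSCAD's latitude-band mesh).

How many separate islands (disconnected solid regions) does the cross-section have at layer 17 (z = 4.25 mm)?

3

At z = 4.25 mm: the r=5.5 cylinder contributes a regular 16-gon of circumradius 5.5; the sphere at (13, 0): section is a regular 16-gon, circumradius = √(r²−h²) = √(8.5²−6.75²) = 5.166; the r=7.5 cylinder at (13.5, 14.5) gives a regular 16-gon of circumradius 7.5 (constant along its height); Taking the union: the 3 present regions are separate (no shared area or edge), so areas and boundary lengths simply add and each stays a separate island — 3 connected regions. Overall, the cross-section has 3 separate islands. Island count = 3.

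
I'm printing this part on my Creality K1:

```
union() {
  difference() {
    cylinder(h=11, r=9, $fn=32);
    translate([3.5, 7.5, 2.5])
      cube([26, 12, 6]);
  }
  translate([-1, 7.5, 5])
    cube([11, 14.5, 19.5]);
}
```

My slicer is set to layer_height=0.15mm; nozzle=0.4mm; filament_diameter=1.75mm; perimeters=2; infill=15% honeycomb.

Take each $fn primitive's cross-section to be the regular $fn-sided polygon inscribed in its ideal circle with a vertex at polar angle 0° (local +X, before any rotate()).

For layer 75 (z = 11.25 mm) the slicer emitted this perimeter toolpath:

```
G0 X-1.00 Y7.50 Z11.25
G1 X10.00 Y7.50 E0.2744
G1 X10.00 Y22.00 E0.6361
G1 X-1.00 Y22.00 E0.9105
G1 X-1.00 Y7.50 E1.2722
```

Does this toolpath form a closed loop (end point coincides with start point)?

Start point (G0): (-1.00, 7.50). End point (last G1): the path returns to the start — closed.

yes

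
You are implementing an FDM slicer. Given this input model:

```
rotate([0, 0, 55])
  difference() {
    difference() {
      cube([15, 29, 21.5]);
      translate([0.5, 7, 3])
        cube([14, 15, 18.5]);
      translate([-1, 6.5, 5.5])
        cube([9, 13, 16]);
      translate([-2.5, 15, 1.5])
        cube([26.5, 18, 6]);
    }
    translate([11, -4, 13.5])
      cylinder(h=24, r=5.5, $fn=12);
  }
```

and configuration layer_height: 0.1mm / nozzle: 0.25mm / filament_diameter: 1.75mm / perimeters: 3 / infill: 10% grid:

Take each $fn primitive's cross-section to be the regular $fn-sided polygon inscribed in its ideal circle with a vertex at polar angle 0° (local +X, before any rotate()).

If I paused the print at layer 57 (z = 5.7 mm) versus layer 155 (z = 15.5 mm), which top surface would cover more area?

Layer 57 (z = 5.7): the 15×29 cube contributes its full rectangle (area 435.00 mm²); the cube at (0.5, 7) is present — its section is the full 14×15 rectangle (area 210.00 mm²); the cube at (-1, 6.5) (footprint 9×13) is included at this height (area 117.00 mm²); the 26.5×18 cube at (-2.5, 15) contributes its full rectangle (area 477.00 mm²); Taking the first minus the rest: starting from the 15×29 cube (435.00 mm²), the 14×15 cube at (0.5, 7) lies wholly inside it (removes its full 210.00 mm² and its 58.00 mm outline becomes a hole wall); the 9×13 cube at (-1, 6.5) partially overlaps it — only the 10.25 mm² overlap (of its 117.00 mm²) is removed, clipping the outline; the 26.5×18 cube at (-2.5, 15) partially overlaps it — only the 109.75 mm² overlap (of its 477.00 mm²) is removed, clipping the outline — area = 105.00 mm²; the cylinder at (11, -4) is absent (z outside [13.5, 37.5]); After the difference (first − rest): none of the subtracted shapes is present at this height, so the result so far is unchanged — area = 105.00 mm²; (whole slice rotated 55° about Z — lengths, areas and connectivity unchanged). So its area = 105.00 mm². Layer 155 (z = 15.5): the cube is present — its section is the full 15×29 rectangle (area 435.00 mm²); the cube at (0.5, 7) is present — its section is the full 14×15 rectangle (area 210.00 mm²); the cube at (-1, 6.5) (footprint 9×13) is included at this height (area 117.00 mm²); the cube at (-2.5, 15) does not reach this height (z outside [1.5, 7.5]); After the difference (first − rest): starting from the 15×29 cube (435.00 mm²), the 14×15 cube at (0.5, 7) lies wholly inside it (removes its full 210.00 mm² and its 58.00 mm outline becomes a hole wall); the 9×13 cube at (-1, 6.5) partially overlaps it — only the 10.25 mm² overlap (of its 117.00 mm²) is removed, clipping the outline — area = 214.75 mm²; the cylinder at (11, -4): section is a regular 12-gon, circumradius r=5.5 (area = (12/2)·5.500²·sin(360°/12) = 90.75 mm²); Taking the first minus the rest: starting from the result so far (214.75 mm²), the r=5.5 cylinder at (11, -4) partially overlaps it — only the 6.81 mm² overlap (of its 90.75 mm²) is removed, clipping the outline — area = 207.94 mm²; (whole slice rotated 55° about Z — lengths, areas and connectivity unchanged). So its area = 207.94 mm². Layer 155 is larger (207.94 vs 105.00 mm²).

layer 155 (z = 15.5 mm)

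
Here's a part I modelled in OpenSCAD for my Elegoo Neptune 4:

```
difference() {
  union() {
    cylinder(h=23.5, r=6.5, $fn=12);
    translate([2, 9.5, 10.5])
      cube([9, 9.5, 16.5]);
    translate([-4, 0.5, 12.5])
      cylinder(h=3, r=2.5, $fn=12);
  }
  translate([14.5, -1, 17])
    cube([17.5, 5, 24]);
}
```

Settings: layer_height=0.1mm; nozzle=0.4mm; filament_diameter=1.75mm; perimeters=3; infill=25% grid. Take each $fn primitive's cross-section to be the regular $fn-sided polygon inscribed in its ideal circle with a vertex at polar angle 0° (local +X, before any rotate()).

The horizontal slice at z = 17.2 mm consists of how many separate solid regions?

2

At z = 17.2 mm: the r=6.5 cylinder contributes a regular 12-gon of circumradius 6.5; the 9×9.5 cube at (2, 9.5) contributes its full rectangle; the cylinder at (-4, 0.5) is not intersected at this z (z outside [12.5, 15.5]); Combining (union): the 2 present regions are separate (no shared area or edge), so areas and boundary lengths simply add and each stays a separate island — 2 connected regions; the 17.5×5 cube at (14.5, -1) contributes its full rectangle; After the difference (first − rest): starting from that combined region, the 17.5×5 cube at (14.5, -1) misses the remaining region (no effect) — 2 connected regions. The result has 2 disconnected regions.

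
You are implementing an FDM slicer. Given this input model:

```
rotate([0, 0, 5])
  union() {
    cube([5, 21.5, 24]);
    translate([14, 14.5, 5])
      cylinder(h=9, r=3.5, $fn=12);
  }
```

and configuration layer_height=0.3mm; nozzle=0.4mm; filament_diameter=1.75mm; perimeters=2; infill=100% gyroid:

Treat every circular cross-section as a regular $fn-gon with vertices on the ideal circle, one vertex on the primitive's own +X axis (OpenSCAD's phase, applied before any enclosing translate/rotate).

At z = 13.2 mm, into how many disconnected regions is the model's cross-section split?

2

At z = 13.2 mm: the 5×21.5 cube contributes its full rectangle; the r=3.5 cylinder at (14, 14.5) contributes a regular 12-gon of circumradius 3.5; Combining (union): the 2 present regions are separate (no shared area or edge), so areas and boundary lengths simply add and each stays a separate island — 2 connected regions; (rotated 5° about Z; rotation is an isometry so areas/perimeters/island counts are preserved). The result has 2 disconnected regions.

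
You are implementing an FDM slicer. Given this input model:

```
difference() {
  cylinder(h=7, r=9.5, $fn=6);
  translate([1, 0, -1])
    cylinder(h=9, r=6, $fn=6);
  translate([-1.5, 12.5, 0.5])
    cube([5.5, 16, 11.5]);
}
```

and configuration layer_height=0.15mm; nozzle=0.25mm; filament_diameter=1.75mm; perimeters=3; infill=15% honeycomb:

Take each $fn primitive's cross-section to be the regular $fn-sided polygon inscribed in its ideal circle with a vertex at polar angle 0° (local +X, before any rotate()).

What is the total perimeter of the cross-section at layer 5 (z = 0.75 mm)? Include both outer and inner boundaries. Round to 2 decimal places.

93.00 mm

At z = 0.75 mm: the r=9.5 cylinder gives a regular 6-gon of circumradius 9.5 (constant along its height) (perimeter = 2·6·9.500·sin(180°/6) = 57.00 mm); the r=6 cylinder at (1, 0) gives a regular 6-gon of circumradius 6 (constant along its height) (perimeter = 2·6·6.000·sin(180°/6) = 36.00 mm); the cube at (-1.5, 12.5) is present — its section is the full 5.5×16 rectangle (perimeter 43.00 mm); Subtracting the remaining from the first: starting from the r=9.5 cylinder, the r=6 cylinder at (1, 0) lies wholly inside it (removes its full 93.53 mm² and its 36.00 mm outline becomes a hole wall); the 5.5×16 cube at (-1.5, 12.5) misses the remaining region (no effect) — boundary (outer + 1 inner loop) = 93.00 mm. Overall, the cross-section is one region with 1 hole. Total boundary length (outer + inner) = 93.00 mm.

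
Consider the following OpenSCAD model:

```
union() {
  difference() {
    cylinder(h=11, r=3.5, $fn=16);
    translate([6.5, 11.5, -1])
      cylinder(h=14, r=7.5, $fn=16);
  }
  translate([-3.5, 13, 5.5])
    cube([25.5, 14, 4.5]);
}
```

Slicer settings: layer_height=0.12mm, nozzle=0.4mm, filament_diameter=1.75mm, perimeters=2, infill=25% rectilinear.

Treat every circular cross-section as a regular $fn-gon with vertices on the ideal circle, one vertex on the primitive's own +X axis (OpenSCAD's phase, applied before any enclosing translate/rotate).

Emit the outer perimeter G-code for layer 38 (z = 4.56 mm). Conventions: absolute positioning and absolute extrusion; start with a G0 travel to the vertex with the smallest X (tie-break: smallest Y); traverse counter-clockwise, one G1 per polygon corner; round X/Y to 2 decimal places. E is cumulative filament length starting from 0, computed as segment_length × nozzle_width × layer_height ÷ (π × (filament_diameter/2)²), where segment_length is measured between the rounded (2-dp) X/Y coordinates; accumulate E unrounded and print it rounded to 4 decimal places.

G0 X-3.50 Y0.00 Z4.56
G1 X-3.23 Y-1.34 E0.0273
G1 X-2.47 Y-2.47 E0.0545
G1 X-1.34 Y-3.23 E0.0816
G1 X0.00 Y-3.50 E0.1089
G1 X1.34 Y-3.23 E0.1362
G1 X2.47 Y-2.47 E0.1634
G1 X3.23 Y-1.34 E0.1905
G1 X3.50 Y0.00 E0.2178
G1 X3.23 Y1.34 E0.2451
G1 X2.47 Y2.47 E0.2723
G1 X1.34 Y3.23 E0.2995
G1 X0.00 Y3.50 E0.3267
G1 X-1.34 Y3.23 E0.3540
G1 X-2.47 Y2.47 E0.3812
G1 X-3.23 Y1.34 E0.4084
G1 X-3.50 Y0.00 E0.4356

At z = 4.56 mm: the r=3.5 cylinder gives a regular 16-gon of circumradius 3.5 (constant along its height); the r=7.5 cylinder at (6.5, 11.5) gives a regular 16-gon of circumradius 7.5 (constant along its height); After the difference (first − rest): starting from the r=3.5 cylinder, the r=7.5 cylinder at (6.5, 11.5) misses the remaining region (no effect) — 1 connected region; the cube at (-3.5, 13) is absent (z outside [5.5, 10]); Combining (union): only that combined region is present, so the union is just that shape — 1 connected region. The outline is a single polygon with 16 vertices. Extrusion per mm of travel: 0.4 × 0.12 / (π × 0.875²) = 0.019956. Accumulating E over each segment gives final E = 0.4356.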